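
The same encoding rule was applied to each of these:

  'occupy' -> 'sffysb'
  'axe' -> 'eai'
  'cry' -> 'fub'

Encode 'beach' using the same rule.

The shift depends on letter class: consonant c→f is +3, but vowel o→s is +4. The rule splits by letter class: vowels +4, consonants +3.
On beach: b(cons)+3=e, e(vowel)+4=i, a(vowel)+4=e, c(cons)+3=f, h(cons)+3=k.

eiefk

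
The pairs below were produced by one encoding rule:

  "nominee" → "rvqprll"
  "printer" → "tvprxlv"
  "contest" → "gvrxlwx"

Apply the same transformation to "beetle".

The shift depends on letter class: consonant n→r is +4, but vowel o→v is +7. Vowels shift forward by 7 and consonants shift forward by 4.
On beetle: b(cons)+4=f, e(vowel)+7=l, e(vowel)+7=l, t(cons)+4=x, l(cons)+4=p, e(vowel)+7=l.

fllxpl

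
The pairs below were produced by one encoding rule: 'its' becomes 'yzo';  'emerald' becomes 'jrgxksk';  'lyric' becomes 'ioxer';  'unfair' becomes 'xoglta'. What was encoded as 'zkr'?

The output letters match the input read backwards, each shifted +6: its reversed is sti. The word is reversed, then every letter is shifted forward by 6.
Reversing it on zkr: shift back: z−6=t, k−6=e, r−6=l → tel; then reverse → let.

let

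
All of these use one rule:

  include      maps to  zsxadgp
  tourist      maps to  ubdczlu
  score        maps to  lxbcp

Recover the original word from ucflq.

trash

i(8)→z(25) and n(13)→s(18) fit y≡9x+5 (mod 26); the inverse of 9 mod 26 is 3. Each letter's alphabet position (a=0..z=25) is mapped through 9·x+5 mod 26 — an affine cipher.
Reversing it on ucflq: u(20)→3·(20−5)≡19=t; c(2)→3·(2−5)≡17=r; f(5)→3·(5−5)≡0=a; l(11)→3·(11−5)≡18=s; q(16)→3·(16−5)≡7=h (all mod 26).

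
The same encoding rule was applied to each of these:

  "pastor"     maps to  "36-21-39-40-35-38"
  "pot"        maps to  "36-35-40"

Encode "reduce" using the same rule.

p is letter #16 and maps to 36: an offset of 20. Each letter is replaced by its alphabet position (a=1..z=26) + 20.
For reduce: r=18→38, e=5→25, d=4→24, u=21→41, c=3→23, e=5→25.

38-25-24-41-23-25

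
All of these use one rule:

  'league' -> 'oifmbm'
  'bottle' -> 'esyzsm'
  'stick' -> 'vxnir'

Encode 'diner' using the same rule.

Letter i (0-indexed) is shifted by i+3, so successive shifts are 3, 4, 5, ….
On diner: d+3=g, i+4=m, n+5=s, e+6=k, r+7=y.

gmsky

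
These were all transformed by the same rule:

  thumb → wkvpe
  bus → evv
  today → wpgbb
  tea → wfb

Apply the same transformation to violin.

The shift depends on letter class: consonant t→w is +3, but vowel u→v is +1. The rule splits by letter class: vowels +1, consonants +3.
For violin: v(cons)+3=y, i(vowel)+1=j, o(vowel)+1=p, l(cons)+3=o, i(vowel)+1=j, n(cons)+3=q.

yjpojq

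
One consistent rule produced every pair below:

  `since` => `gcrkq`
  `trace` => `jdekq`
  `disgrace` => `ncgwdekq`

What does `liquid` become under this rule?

lcamcn

s(18)→g(6) and i(8)→c(2) fit y≡3x+4 (mod 26); the inverse of 3 mod 26 is 9. Treating letters as 0–25, the rule is x ↦ 3x + 4 (mod 26).
For liquid: l(11)→3·11+4≡11=l; i(8)→3·8+4≡2=c; q(16)→3·16+4≡0=a; u(20)→3·20+4≡12=m; i(8)→3·8+4≡2=c; d(3)→3·3+4≡13=n (all mod 26).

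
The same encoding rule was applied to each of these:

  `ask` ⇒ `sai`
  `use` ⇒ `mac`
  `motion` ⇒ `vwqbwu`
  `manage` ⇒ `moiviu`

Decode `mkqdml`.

The word is reversed, then every letter is shifted forward by 8.
Reversing it on mkqdml: shift back: m−8=e, k−8=c, q−8=i, d−8=v, m−8=e, l−8=d → ecived; then reverse → device.

device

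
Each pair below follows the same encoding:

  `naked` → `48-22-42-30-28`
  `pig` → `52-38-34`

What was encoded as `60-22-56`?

tar

n(#14)→48 and a(#1)→22: differences scale by 2, so n = 2·pos + 20. Each letter becomes 2×(its alphabet position, a=1..z=26) + 20.
Reversing it on 60-22-56: 60→(60−20)÷2=20=t, 22→(22−20)÷2=1=a, 56→(56−20)÷2=18=r.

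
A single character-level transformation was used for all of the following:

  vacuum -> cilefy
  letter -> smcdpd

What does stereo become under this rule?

zbnbpa

In vacuum: v→c is +7, a→i is +8, c→l is +9, u→e is +10 — the shift increases by 1 each position. Each letter shifts forward by (position + 7), i.e. 7, 8, 9, … — the shift grows by one for each successive letter.
For stereo: s+7=z, t+8=b, e+9=n, r+10=b, e+11=p, o+12=a.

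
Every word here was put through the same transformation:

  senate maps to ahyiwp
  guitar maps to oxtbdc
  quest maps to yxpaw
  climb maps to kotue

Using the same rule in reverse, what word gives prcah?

horse

The shifts repeat in a cycle of length 3: positions 0,1,… shift by +8, +3, +11, then the pattern repeats.
Decoding prcah: p−8=h, r−3=o, c−11=r, a−8=s, h−3=e.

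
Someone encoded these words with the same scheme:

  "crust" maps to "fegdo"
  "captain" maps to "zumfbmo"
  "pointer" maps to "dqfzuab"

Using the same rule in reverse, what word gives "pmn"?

bad

Read the word backwards and shift each letter +12.
Undoing it on pmn: shift back: p−12=d, m−12=a, n−12=b → dab; then reverse → bad.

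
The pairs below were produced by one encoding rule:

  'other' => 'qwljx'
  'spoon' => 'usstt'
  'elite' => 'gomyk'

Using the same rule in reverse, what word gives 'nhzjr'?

In other: o→q is +2, t→w is +3, h→l is +4, e→j is +5 — the shift increases by 1 each position. Letter i (0-indexed) is shifted by i+2, so successive shifts are 2, 3, 4, ….
Decoding nhzjr: n−2=l, h−3=e, z−4=v, j−5=e, r−6=l.

level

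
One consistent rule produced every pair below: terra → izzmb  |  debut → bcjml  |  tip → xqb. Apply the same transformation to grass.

aaizo

The output letters match the input read backwards, each shifted +8: terra reversed is arret. Two steps: reverse the string, then apply a Caesar shift of +8.
For grass: reverse → ssarg; then shift: s+8=a, s+8=a, a+8=i, r+8=z, g+8=o.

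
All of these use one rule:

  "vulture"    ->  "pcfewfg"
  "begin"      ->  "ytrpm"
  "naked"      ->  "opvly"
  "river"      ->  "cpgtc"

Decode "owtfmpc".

rebuild

The output letters match the input read backwards, each shifted +11: vulture reversed is erutluv. Two steps: reverse the string, then apply a Caesar shift of +11.
Reversing it on owtfmpc: shift back: o−11=d, w−11=l, t−11=i, f−11=u, m−11=b, p−11=e, c−11=r → dliuber; then reverse → rebuild.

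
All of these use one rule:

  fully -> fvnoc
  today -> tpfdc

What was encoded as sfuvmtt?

In fully: f→f is +0, u→v is +1, l→n is +2, l→o is +3 — the shift increases by 1 each position. Letter i (0-indexed) is shifted by i+0, so successive shifts are 0, 1, 2, ….
Reversing it on sfuvmtt: s−0=s, f−1=e, u−2=s, v−3=s, m−4=i, t−5=o, t−6=n.

session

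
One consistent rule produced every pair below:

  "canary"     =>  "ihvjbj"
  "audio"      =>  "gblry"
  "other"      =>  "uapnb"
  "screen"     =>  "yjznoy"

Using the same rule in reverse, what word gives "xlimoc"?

reader

In canary: c→i is +6, a→h is +7, n→v is +8, a→j is +9 — the shift increases by 1 each position. Each letter shifts forward by (position + 6), i.e. 6, 7, 8, … — the shift grows by one for each successive letter.
Undoing it on xlimoc: x−6=r, l−7=e, i−8=a, m−9=d, o−10=e, c−11=r.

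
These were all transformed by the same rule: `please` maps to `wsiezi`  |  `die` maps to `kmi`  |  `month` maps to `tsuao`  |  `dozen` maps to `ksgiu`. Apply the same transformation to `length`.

Vowels shift forward by 4 and consonants shift forward by 7.
Applying it to length: l(cons)+7=s, e(vowel)+4=i, n(cons)+7=u, g(cons)+7=n, t(cons)+7=a, h(cons)+7=o.

siunao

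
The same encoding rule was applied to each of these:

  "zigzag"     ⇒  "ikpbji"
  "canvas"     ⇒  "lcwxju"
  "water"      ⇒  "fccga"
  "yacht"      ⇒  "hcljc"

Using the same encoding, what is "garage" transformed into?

The shifts repeat in a cycle of length 2: positions 0,1,… shift by +9, +2, then the pattern repeats.
Applying it to garage: g+9=p, a+2=c, r+9=a, a+2=c, g+9=p, e+2=g.

pcacpg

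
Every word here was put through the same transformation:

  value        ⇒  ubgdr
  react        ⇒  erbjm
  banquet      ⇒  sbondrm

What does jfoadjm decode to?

Each letter's alphabet position (a=0..z=25) is mapped through 17·x+1 mod 26 — an affine cipher.
Decoding jfoadjm: j(9)→23·(9−1)≡2=c; f(5)→23·(5−1)≡14=o; o(14)→23·(14−1)≡13=n; a(0)→23·(0−1)≡3=d; d(3)→23·(3−1)≡20=u; j(9)→23·(9−1)≡2=c; m(12)→23·(12−1)≡19=t (all mod 26).

conduct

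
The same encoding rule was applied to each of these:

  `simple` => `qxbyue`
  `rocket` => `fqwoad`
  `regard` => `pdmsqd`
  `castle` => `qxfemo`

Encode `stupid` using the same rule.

pubgfe

The output letters match the input read backwards, each shifted +12: simple reversed is elpmis. Two steps: reverse the string, then apply a Caesar shift of +12.
For stupid: reverse → diputs; then shift: d+12=p, i+12=u, p+12=b, u+12=g, t+12=f, s+12=e.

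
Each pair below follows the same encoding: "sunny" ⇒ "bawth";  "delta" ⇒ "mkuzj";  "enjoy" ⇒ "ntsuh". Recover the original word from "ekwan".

venue

Shifts by position in sunny: pos 0: s→b (+9), pos 1: u→a (+6), pos 2: n→w (+9), pos 3: n→t (+6) — repeating every 2. It's a Vigenère-style cipher with numeric key [9,6]: position i shifts by key[i mod 2].
Undoing it on ekwan: e−9=v, k−6=e, w−9=n, a−6=u, n−9=e.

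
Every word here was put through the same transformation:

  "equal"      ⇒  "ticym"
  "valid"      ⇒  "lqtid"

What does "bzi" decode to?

The output letters match the input read backwards, each shifted +8: equal reversed is lauqe. The word is reversed, then every letter is shifted forward by 8.
Decoding bzi: shift back: b−8=t, z−8=r, i−8=a → tra; then reverse → art.

art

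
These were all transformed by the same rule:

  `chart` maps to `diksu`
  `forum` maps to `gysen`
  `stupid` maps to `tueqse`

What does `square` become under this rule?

The shift depends on letter class: consonant c→d is +1, but vowel a→k is +10. Vowels shift forward by 10 and consonants shift forward by 1.
Applying it to square: s(cons)+1=t, q(cons)+1=r, u(vowel)+10=e, a(vowel)+10=k, r(cons)+1=s, e(vowel)+10=o.

trekso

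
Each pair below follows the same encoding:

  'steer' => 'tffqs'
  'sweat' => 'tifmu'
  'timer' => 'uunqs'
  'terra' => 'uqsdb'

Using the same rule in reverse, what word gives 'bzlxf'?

ankle

Shifts by position in steer: pos 0: s→t (+1), pos 1: t→f (+12), pos 2: e→f (+1), pos 3: e→q (+12) — repeating every 2. The shifts repeat in a cycle of length 2: positions 0,1,… shift by +1, +12, then the pattern repeats.
Decoding bzlxf: b−1=a, z−12=n, l−1=k, x−12=l, f−1=e.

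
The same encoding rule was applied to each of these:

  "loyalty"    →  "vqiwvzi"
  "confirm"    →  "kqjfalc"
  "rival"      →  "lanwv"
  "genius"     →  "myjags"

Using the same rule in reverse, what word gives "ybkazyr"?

Treating letters as 0–25, the rule is x ↦ 7x + 22 (mod 26).
Decoding ybkazyr: y(24)→15·(24−22)≡4=e; b(1)→15·(1−22)≡23=x; k(10)→15·(10−22)≡2=c; a(0)→15·(0−22)≡8=i; z(25)→15·(25−22)≡19=t; y(24)→15·(24−22)≡4=e; r(17)→15·(17−22)≡3=d (all mod 26).

excited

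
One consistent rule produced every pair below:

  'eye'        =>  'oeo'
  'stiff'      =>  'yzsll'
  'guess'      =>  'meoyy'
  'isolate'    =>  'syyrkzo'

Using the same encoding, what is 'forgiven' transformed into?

The shift depends on letter class: consonant y→e is +6, but vowel e→o is +10. The rule splits by letter class: vowels +10, consonants +6.
On forgiven: f(cons)+6=l, o(vowel)+10=y, r(cons)+6=x, g(cons)+6=m, i(vowel)+10=s, v(cons)+6=b, e(vowel)+10=o, n(cons)+6=t.

lyxmsbot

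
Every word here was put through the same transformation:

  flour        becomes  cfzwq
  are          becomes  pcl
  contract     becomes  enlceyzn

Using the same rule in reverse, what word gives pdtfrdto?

disguise

The output letters match the input read backwards, each shifted +11: flour reversed is ruolf. The word is reversed, then every letter is shifted forward by 11.
Reversing it on pdtfrdto: shift back: p−11=e, d−11=s, t−11=i, f−11=u, r−11=g, d−11=s, t−11=i, o−11=d → esiugsid; then reverse → disguise.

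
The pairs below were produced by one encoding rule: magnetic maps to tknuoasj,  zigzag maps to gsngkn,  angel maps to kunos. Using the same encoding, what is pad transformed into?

The shift depends on letter class: consonant m→t is +7, but vowel a→k is +10. The rule splits by letter class: vowels +10, consonants +7.
On pad: p(cons)+7=w, a(vowel)+10=k, d(cons)+7=k.

wkk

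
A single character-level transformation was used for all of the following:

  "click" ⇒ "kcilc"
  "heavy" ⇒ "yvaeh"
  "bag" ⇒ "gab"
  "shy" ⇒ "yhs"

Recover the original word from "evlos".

The output letters match the input read backwards: click reversed is kcilc. The word is simply reversed.
Decoding evlos: then reverse → solve.

solve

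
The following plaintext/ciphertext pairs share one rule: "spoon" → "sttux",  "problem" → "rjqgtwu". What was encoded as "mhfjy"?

The output letters match the input read backwards, each shifted +5: spoon reversed is noops. The word is reversed, then every letter is shifted forward by 5.
Decoding mhfjy: shift back: m−5=h, h−5=c, f−5=a, j−5=e, y−5=t → hcaet; then reverse → teach.

teach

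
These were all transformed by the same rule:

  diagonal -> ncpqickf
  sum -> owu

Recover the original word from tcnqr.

The output letters match the input read backwards, each shifted +2: diagonal reversed is lanogaid. The word is reversed, then every letter is shifted forward by 2.
Undoing it on tcnqr: shift back: t−2=r, c−2=a, n−2=l, q−2=o, r−2=p → ralop; then reverse → polar.

polar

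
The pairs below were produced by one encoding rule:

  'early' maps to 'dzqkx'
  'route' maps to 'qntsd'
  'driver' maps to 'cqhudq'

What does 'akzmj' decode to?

blank

Compare letters: e→d is +25, a→z is +25, r→q is +25 — a constant shift. Each letter is shifted forward by 25 in the alphabet (a Caesar shift of +25).
Undoing it on akzmj: a−25=b, k−25=l, z−25=a, m−25=n, j−25=k.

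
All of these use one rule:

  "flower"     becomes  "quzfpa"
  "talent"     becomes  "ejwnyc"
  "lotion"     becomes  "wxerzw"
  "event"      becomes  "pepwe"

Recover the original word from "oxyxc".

Shifts by position in flower: pos 0: f→q (+11), pos 1: l→u (+9), pos 2: o→z (+11), pos 3: w→f (+9) — repeating every 2. The shifts repeat in a cycle of length 2: positions 0,1,… shift by +11, +9, then the pattern repeats.
Decoding oxyxc: o−11=d, x−9=o, y−11=n, x−9=o, c−11=r.

donor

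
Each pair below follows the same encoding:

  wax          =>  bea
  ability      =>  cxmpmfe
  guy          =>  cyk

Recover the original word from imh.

The output letters match the input read backwards, each shifted +4: wax reversed is xaw. The word is reversed, then every letter is shifted forward by 4.
Decoding imh: shift back: i−4=e, m−4=i, h−4=d → eid; then reverse → die.

die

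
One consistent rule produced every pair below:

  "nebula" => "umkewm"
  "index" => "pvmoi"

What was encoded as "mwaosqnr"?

Each letter shifts forward by (position + 7), i.e. 7, 8, 9, … — the shift grows by one for each successive letter.
Reversing it on mwaosqnr: m−7=f, w−8=o, a−9=r, o−10=e, s−11=h, q−12=e, n−13=a, r−14=d.

forehead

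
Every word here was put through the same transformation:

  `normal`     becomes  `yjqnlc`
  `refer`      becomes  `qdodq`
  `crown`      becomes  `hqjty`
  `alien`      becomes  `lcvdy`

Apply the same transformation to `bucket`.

wxhrdm

n(13)→y(24) and o(14)→j(9) fit y≡11x+11 (mod 26); the inverse of 11 mod 26 is 19. Treating letters as 0–25, the rule is x ↦ 11x + 11 (mod 26).
Applying it to bucket: b(1)→11·1+11≡22=w; u(20)→11·20+11≡23=x; c(2)→11·2+11≡7=h; k(10)→11·10+11≡17=r; e(4)→11·4+11≡3=d; t(19)→11·19+11≡12=m (all mod 26).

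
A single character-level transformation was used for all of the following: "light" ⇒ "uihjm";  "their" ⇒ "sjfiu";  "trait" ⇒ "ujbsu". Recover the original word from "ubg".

Two steps: reverse the string, then apply a Caesar shift of +1.
Reversing it on ubg: shift back: u−1=t, b−1=a, g−1=f → taf; then reverse → fat.

fat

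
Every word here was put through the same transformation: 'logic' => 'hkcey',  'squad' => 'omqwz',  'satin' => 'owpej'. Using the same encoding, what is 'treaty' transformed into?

pnawpu

Compare letters: l→h is +22, o→k is +22, g→c is +22 — a constant shift. This is a Caesar cipher with shift 22.
For treaty: t+22=p, r+22=n, e+22=a, a+22=w, t+22=p, y+22=u.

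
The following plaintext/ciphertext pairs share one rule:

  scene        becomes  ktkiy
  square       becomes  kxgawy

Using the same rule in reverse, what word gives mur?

log

The output letters match the input read backwards, each shifted +6: scene reversed is enecs. Two steps: reverse the string, then apply a Caesar shift of +6.
Reversing it on mur: shift back: m−6=g, u−6=o, r−6=l → gol; then reverse → log.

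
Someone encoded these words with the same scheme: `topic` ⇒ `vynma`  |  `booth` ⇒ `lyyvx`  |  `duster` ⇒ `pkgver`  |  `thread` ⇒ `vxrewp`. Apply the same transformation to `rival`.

rmzwf

t(19)→v(21) and o(14)→y(24) fit y≡15x+22 (mod 26); the inverse of 15 mod 26 is 7. Treating letters as 0–25, the rule is x ↦ 15x + 22 (mod 26).
For rival: r(17)→15·17+22≡17=r; i(8)→15·8+22≡12=m; v(21)→15·21+22≡25=z; a(0)→15·0+22≡22=w; l(11)→15·11+22≡5=f (all mod 26).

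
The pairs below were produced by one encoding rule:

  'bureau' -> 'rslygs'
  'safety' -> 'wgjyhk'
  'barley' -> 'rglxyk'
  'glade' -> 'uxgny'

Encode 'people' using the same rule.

pyepxy

This is an affine cipher: with a=0,…,z=25, each position x becomes (11x+6) mod 26.
For people: p(15)→11·15+6≡15=p; e(4)→11·4+6≡24=y; o(14)→11·14+6≡4=e; p(15)→11·15+6≡15=p; l(11)→11·11+6≡23=x; e(4)→11·4+6≡24=y (all mod 26).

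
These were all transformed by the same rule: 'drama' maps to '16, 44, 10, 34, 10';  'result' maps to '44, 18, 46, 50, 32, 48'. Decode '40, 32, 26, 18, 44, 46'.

d(#4)→16 and r(#18)→44: differences scale by 2, so n = 2·pos + 8. Each letter becomes 2×(its alphabet position, a=1..z=26) + 8.
Undoing it on 40, 32, 26, 18, 44, 46: 40→(40−8)÷2=16=p, 32→(32−8)÷2=12=l, 26→(26−8)÷2=9=i, 18→(18−8)÷2=5=e, 44→(44−8)÷2=18=r, 46→(46−8)÷2=19=s.

pliers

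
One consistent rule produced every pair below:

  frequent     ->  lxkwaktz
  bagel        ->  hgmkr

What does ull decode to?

off

Compare letters: f→l is +6, r→x is +6, e→k is +6 — a constant shift. It's a constant shift of +6 (ROT6).
Reversing it on ull: u−6=o, l−6=f, l−6=f.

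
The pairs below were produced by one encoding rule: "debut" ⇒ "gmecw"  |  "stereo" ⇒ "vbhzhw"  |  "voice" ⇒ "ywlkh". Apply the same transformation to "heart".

Shifts by position in debut: pos 0: d→g (+3), pos 1: e→m (+8), pos 2: b→e (+3), pos 3: u→c (+8) — repeating every 2. The shifts repeat in a cycle of length 2: positions 0,1,… shift by +3, +8, then the pattern repeats.
Applying it to heart: h+3=k, e+8=m, a+3=d, r+8=z, t+3=w.

kmdzw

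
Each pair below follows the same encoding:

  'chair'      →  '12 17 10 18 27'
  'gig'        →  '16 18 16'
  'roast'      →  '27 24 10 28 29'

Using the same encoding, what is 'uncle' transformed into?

30 23 12 21 14

c is letter #3 and maps to 12: an offset of 9. Each letter is replaced by its alphabet position (a=1..z=26) + 9.
Applying it to uncle: u=21→30, n=14→23, c=3→12, l=12→21, e=5→14.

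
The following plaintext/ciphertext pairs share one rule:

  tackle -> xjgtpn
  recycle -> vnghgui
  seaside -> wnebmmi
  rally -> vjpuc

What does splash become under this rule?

Shifts by position in tackle: pos 0: t→x (+4), pos 1: a→j (+9), pos 2: c→g (+4), pos 3: k→t (+9) — repeating every 2. It's a Vigenère-style cipher with numeric key [4,9]: position i shifts by key[i mod 2].
For splash: s+4=w, p+9=y, l+4=p, a+9=j, s+4=w, h+9=q.

wypjwq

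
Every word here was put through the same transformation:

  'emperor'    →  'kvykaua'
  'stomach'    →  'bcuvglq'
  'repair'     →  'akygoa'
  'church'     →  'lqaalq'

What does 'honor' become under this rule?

quwua

The shift depends on letter class: consonant m→v is +9, but vowel e→k is +6. Two shifts are in play — +6 for a/e/i/o/u, +9 for every other letter.
For honor: h(cons)+9=q, o(vowel)+6=u, n(cons)+9=w, o(vowel)+6=u, r(cons)+9=a.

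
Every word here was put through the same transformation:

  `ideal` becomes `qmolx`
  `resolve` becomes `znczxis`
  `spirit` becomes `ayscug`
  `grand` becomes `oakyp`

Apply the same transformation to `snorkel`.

Each letter shifts forward by (position + 8), i.e. 8, 9, 10, … — the shift grows by one for each successive letter.
For snorkel: s+8=a, n+9=w, o+10=y, r+11=c, k+12=w, e+13=r, l+14=z.

awycwrz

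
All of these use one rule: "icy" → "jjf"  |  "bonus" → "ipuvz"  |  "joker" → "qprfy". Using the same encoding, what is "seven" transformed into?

The shift depends on letter class: consonant c→j is +7, but vowel i→j is +1. Two shifts are in play — +1 for a/e/i/o/u, +7 for every other letter.
On seven: s(cons)+7=z, e(vowel)+1=f, v(cons)+7=c, e(vowel)+1=f, n(cons)+7=u.

zfcfu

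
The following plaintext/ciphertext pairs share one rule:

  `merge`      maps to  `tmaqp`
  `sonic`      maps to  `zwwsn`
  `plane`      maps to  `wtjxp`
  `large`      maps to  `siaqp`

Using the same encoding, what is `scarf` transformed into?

The shift increases by 1 at each position, starting from +7: 7, 8, 9, ….
For scarf: s+7=z, c+8=k, a+9=j, r+10=b, f+11=q.

zkjbq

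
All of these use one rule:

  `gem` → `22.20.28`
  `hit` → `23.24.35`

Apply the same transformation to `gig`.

22.24.22

g is letter #7 and maps to 22: an offset of 15. Each letter is replaced by its alphabet position (a=1..z=26) + 15.
Applying it to gig: g=7→22, i=9→24, g=7→22.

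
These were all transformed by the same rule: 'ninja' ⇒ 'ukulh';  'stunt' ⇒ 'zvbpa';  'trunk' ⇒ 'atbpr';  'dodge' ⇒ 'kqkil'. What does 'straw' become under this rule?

A repeating key of period 2 is used — shifts +7, +2 over and over.
On straw: s+7=z, t+2=v, r+7=y, a+2=c, w+7=d.

zvycd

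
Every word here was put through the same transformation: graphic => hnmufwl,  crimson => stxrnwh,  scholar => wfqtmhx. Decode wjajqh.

clever

The word is reversed, then every letter is shifted forward by 5.
Undoing it on wjajqh: shift back: w−5=r, j−5=e, a−5=v, j−5=e, q−5=l, h−5=c → revelc; then reverse → clever.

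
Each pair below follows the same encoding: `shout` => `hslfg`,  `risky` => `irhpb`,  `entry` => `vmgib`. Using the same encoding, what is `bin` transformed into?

yrm

Each pair mirrors across the alphabet (s↔h, h↔s, o↔l): positions sum to 25. This is the alphabet-reversal cipher (Atbash): a becomes z, b becomes y, etc.
On bin: b↔y, i↔r, n↔m.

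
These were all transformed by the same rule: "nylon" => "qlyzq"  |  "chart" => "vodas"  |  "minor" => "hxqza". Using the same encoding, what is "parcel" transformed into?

idavny

n(13)→q(16) and y(24)→l(11) fit y≡9x+3 (mod 26); the inverse of 9 mod 26 is 3. This is an affine cipher: with a=0,…,z=25, each position x becomes (9x+3) mod 26.
For parcel: p(15)→9·15+3≡8=i; a(0)→9·0+3≡3=d; r(17)→9·17+3≡0=a; c(2)→9·2+3≡21=v; e(4)→9·4+3≡13=n; l(11)→9·11+3≡24=y (all mod 26).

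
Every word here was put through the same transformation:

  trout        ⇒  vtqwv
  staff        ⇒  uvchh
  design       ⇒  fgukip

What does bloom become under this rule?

Each letter is shifted forward by 2 in the alphabet (a Caesar shift of +2).
For bloom: b+2=d, l+2=n, o+2=q, o+2=q, m+2=o.

dnqqo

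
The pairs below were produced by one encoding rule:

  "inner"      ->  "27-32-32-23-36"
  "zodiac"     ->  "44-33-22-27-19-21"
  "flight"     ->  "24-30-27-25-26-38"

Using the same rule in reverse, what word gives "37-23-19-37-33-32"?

i is letter #9 and maps to 27: an offset of 18. Each letter is replaced by its alphabet position (a=1..z=26) + 18.
Undoing it on 37-23-19-37-33-32: 37→(37−18)÷1=19=s, 23→(23−18)÷1=5=e, 19→(19−18)÷1=1=a, 37→(37−18)÷1=19=s, 33→(33−18)÷1=15=o, 32→(32−18)÷1=14=n.

season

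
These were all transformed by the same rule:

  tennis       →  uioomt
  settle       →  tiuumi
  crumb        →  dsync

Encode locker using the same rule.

The rule splits by letter class: vowels +4, consonants +1.
Applying it to locker: l(cons)+1=m, o(vowel)+4=s, c(cons)+1=d, k(cons)+1=l, e(vowel)+4=i, r(cons)+1=s.

msdlis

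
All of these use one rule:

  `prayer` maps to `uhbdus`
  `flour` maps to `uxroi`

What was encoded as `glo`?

lid

The output letters match the input read backwards, each shifted +3: prayer reversed is reyarp. Read the word backwards and shift each letter +3.
Decoding glo: shift back: g−3=d, l−3=i, o−3=l → dil; then reverse → lid.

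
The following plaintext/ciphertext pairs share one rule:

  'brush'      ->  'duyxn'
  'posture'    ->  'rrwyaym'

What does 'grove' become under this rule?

iusak

In brush: b→d is +2, r→u is +3, u→y is +4, s→x is +5 — the shift increases by 1 each position. Letter i (0-indexed) is shifted by i+2, so successive shifts are 2, 3, 4, ….
On grove: g+2=i, r+3=u, o+4=s, v+5=a, e+6=k.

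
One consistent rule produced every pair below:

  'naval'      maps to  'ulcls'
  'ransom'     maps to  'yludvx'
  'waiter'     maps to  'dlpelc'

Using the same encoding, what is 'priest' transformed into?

wcppze

Shifts by position in naval: pos 0: n→u (+7), pos 1: a→l (+11), pos 2: v→c (+7), pos 3: a→l (+11) — repeating every 2. A repeating key of period 2 is used — shifts +7, +11 over and over.
Applying it to priest: p+7=w, r+11=c, i+7=p, e+11=p, s+7=z, t+11=e.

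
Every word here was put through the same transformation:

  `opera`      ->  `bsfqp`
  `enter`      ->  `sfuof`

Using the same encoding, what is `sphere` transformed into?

The output letters match the input read backwards, each shifted +1: opera reversed is arepo. The word is reversed, then every letter is shifted forward by 1.
On sphere: reverse → erehps; then shift: e+1=f, r+1=s, e+1=f, h+1=i, p+1=q, s+1=t.

fsfiqt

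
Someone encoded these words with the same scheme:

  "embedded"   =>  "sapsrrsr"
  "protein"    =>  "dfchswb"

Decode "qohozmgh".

catalyst

Compare letters: e→s is +14, m→a is +14, b→p is +14 — a constant shift. This is a Caesar cipher with shift 14.
Undoing it on qohozmgh: q−14=c, o−14=a, h−14=t, o−14=a, z−14=l, m−14=y, g−14=s, h−14=t.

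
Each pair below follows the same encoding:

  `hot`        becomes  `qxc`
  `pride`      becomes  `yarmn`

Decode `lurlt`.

Compare letters: h→q is +9, o→x is +9, t→c is +9 — a constant shift. Every letter moves 9 places later in the alphabet, wrapping around z→a.
Reversing it on lurlt: l−9=c, u−9=l, r−9=i, l−9=c, t−9=k.

click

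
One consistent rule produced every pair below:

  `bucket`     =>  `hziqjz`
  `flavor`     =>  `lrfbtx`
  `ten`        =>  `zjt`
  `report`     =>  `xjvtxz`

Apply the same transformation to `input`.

ntvzz

Vowels shift forward by 5 and consonants shift forward by 6.
On input: i(vowel)+5=n, n(cons)+6=t, p(cons)+6=v, u(vowel)+5=z, t(cons)+6=z.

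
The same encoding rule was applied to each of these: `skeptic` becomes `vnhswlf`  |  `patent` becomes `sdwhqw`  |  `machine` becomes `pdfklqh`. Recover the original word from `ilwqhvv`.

fitness

Compare letters: s→v is +3, k→n is +3, e→h is +3 — a constant shift. This is a Caesar cipher with shift 3.
Decoding ilwqhvv: i−3=f, l−3=i, w−3=t, q−3=n, h−3=e, v−3=s, v−3=s.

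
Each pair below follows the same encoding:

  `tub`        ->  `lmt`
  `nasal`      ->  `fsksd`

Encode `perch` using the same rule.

hwjuz

Each letter is shifted forward by 18 in the alphabet (a Caesar shift of +18).
For perch: p+18=h, e+18=w, r+18=j, c+18=u, h+18=z.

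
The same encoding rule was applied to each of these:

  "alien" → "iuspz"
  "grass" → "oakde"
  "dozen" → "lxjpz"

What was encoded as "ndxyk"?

Each letter shifts forward by (position + 8), i.e. 8, 9, 10, … — the shift grows by one for each successive letter.
Reversing it on ndxyk: n−8=f, d−9=u, x−10=n, y−11=n, k−12=y.

funny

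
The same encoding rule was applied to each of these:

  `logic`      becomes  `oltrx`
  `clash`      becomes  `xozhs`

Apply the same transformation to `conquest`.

Each pair mirrors across the alphabet (l↔o, o↔l, g↔t): positions sum to 25. Letters are reflected about the middle of the alphabet (position → 25−position): Atbash.
Applying it to conquest: c↔x, o↔l, n↔m, q↔j, u↔f, e↔v, s↔h, t↔g.

xlmjfvhg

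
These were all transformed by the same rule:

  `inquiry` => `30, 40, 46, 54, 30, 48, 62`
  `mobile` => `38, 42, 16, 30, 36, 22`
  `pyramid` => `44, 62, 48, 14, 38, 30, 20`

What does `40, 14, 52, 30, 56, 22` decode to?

native

Each letter becomes 2×(its alphabet position, a=1..z=26) + 12.
Reversing it on 40, 14, 52, 30, 56, 22: 40→(40−12)÷2=14=n, 14→(14−12)÷2=1=a, 52→(52−12)÷2=20=t, 30→(30−12)÷2=9=i, 56→(56−12)÷2=22=v, 22→(22−12)÷2=5=e.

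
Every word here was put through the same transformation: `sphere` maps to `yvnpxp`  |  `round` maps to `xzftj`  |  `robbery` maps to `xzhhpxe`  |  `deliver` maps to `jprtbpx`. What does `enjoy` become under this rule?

ptpze

The rule splits by letter class: vowels +11, consonants +6.
For enjoy: e(vowel)+11=p, n(cons)+6=t, j(cons)+6=p, o(vowel)+11=z, y(cons)+6=e.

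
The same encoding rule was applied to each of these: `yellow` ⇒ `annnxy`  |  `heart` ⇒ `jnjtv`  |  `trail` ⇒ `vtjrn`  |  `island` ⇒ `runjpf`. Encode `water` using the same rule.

Vowels shift forward by 9 and consonants shift forward by 2.
Applying it to water: w(cons)+2=y, a(vowel)+9=j, t(cons)+2=v, e(vowel)+9=n, r(cons)+2=t.

yjvnt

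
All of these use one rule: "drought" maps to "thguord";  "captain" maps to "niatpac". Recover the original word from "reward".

It's just the letters in reverse order.
Decoding reward: then reverse → drawer.

drawer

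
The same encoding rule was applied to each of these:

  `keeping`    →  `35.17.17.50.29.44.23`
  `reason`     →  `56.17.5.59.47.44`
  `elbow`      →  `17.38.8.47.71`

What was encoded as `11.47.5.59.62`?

coast

k(#11)→35 and e(#5)→17: differences scale by 3, so n = 3·pos + 2. The formula is n = 3×(alphabet index, a=1) + 2.
Decoding 11.47.5.59.62: 11→(11−2)÷3=3=c, 47→(47−2)÷3=15=o, 5→(5−2)÷3=1=a, 59→(59−2)÷3=19=s, 62→(62−2)÷3=20=t.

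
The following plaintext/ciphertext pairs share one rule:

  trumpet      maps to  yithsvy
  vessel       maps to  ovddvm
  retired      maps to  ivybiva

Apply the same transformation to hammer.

This is an affine cipher: with a=0,…,z=25, each position x becomes (21x+15) mod 26.
On hammer: h(7)→21·7+15≡6=g; a(0)→21·0+15≡15=p; m(12)→21·12+15≡7=h; m(12)→21·12+15≡7=h; e(4)→21·4+15≡21=v; r(17)→21·17+15≡8=i (all mod 26).

gphhvi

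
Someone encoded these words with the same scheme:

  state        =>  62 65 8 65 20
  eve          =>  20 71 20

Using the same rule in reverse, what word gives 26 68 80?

s(#19)→62 and t(#20)→65: differences scale by 3, so n = 3·pos + 5. Each letter becomes 3×(its alphabet position, a=1..z=26) + 5.
Decoding 26 68 80: 26→(26−5)÷3=7=g, 68→(68−5)÷3=21=u, 80→(80−5)÷3=25=y.

guy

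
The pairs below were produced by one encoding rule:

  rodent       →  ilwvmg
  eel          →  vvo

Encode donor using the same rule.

wlmli

Each pair mirrors across the alphabet (r↔i, o↔l, d↔w): positions sum to 25. Each letter is replaced by its mirror in the alphabet: a↔z, b↔y, c↔x, and so on (the Atbash cipher).
For donor: d↔w, o↔l, n↔m, o↔l, r↔i.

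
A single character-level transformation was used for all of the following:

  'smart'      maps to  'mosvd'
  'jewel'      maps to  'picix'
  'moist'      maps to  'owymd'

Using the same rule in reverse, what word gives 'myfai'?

s(18)→m(12) and m(12)→o(14) fit y≡17x+18 (mod 26); the inverse of 17 mod 26 is 23. Treating letters as 0–25, the rule is x ↦ 17x + 18 (mod 26).
Reversing it on myfai: m(12)→23·(12−18)≡18=s; y(24)→23·(24−18)≡8=i; f(5)→23·(5−18)≡13=n; a(0)→23·(0−18)≡2=c; i(8)→23·(8−18)≡4=e (all mod 26).

since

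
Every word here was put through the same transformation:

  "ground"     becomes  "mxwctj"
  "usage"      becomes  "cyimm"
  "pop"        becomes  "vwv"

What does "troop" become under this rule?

Two shifts are in play — +8 for a/e/i/o/u, +6 for every other letter.
Applying it to troop: t(cons)+6=z, r(cons)+6=x, o(vowel)+8=w, o(vowel)+8=w, p(cons)+6=v.

zxwwv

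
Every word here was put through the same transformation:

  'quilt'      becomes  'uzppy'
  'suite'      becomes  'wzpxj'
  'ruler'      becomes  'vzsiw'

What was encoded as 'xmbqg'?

thumb

Shifts by position in quilt: pos 0: q→u (+4), pos 1: u→z (+5), pos 2: i→p (+7), pos 3: l→p (+4), pos 4: t→y (+5) — repeating every 3. The shifts repeat in a cycle of length 3: positions 0,1,… shift by +4, +5, +7, then the pattern repeats.
Undoing it on xmbqg: x−4=t, m−5=h, b−7=u, q−4=m, g−5=b.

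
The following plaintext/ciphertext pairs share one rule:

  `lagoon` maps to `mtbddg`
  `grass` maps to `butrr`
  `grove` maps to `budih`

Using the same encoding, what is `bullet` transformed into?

qlmmho

Each letter's alphabet position (a=0..z=25) is mapped through 23·x+19 mod 26 — an affine cipher.
Applying it to bullet: b(1)→23·1+19≡16=q; u(20)→23·20+19≡11=l; l(11)→23·11+19≡12=m; l(11)→23·11+19≡12=m; e(4)→23·4+19≡7=h; t(19)→23·19+19≡14=o (all mod 26).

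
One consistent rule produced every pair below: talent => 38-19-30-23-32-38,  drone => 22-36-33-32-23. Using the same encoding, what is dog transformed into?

The number is (letter's place in the alphabet, a=1) + 18.
Applying it to dog: d=4→22, o=15→33, g=7→25.

22-33-25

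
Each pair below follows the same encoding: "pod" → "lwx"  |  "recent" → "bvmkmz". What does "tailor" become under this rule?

zwtqib

The output letters match the input read backwards, each shifted +8: pod reversed is dop. The word is reversed, then every letter is shifted forward by 8.
For tailor: reverse → roliat; then shift: r+8=z, o+8=w, l+8=t, i+8=q, a+8=i, t+8=b.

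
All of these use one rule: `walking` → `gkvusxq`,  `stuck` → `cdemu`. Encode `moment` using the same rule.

Compare letters: w→g is +10, a→k is +10, l→v is +10 — a constant shift. This is a Caesar cipher with shift 10.
For moment: m+10=w, o+10=y, m+10=w, e+10=o, n+10=x, t+10=d.

wywoxd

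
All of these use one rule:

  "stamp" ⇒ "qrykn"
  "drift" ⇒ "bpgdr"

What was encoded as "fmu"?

Compare letters: s→q is +24, t→r is +24, a→y is +24 — a constant shift. Every letter moves 24 places later in the alphabet, wrapping around z→a.
Reversing it on fmu: f−24=h, m−24=o, u−24=w.

how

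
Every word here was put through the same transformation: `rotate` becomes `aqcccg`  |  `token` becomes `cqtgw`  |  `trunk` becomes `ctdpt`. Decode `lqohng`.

Shifts by position in rotate: pos 0: r→a (+9), pos 1: o→q (+2), pos 2: t→c (+9), pos 3: a→c (+2) — repeating every 2. It's a Vigenère-style cipher with numeric key [9,2]: position i shifts by key[i mod 2].
Reversing it on lqohng: l−9=c, q−2=o, o−9=f, h−2=f, n−9=e, g−2=e.

coffee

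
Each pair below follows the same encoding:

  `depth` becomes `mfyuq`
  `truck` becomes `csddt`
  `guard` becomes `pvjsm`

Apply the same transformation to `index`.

Shifts by position in depth: pos 0: d→m (+9), pos 1: e→f (+1), pos 2: p→y (+9), pos 3: t→u (+1) — repeating every 2. It's a Vigenère-style cipher with numeric key [9,1]: position i shifts by key[i mod 2].
On index: i+9=r, n+1=o, d+9=m, e+1=f, x+9=g.

romfg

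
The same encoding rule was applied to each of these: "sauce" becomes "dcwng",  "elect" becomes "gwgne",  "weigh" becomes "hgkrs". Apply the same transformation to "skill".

dvkww

The shift depends on letter class: consonant s→d is +11, but vowel a→c is +2. Two shifts are in play — +2 for a/e/i/o/u, +11 for every other letter.
Applying it to skill: s(cons)+11=d, k(cons)+11=v, i(vowel)+2=k, l(cons)+11=w, l(cons)+11=w.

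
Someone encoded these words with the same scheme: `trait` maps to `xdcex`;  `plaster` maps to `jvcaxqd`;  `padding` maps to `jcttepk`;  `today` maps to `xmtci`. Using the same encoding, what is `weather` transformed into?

t(19)→x(23) and r(17)→d(3) fit y≡23x+2 (mod 26); the inverse of 23 mod 26 is 17. This is an affine cipher: with a=0,…,z=25, each position x becomes (23x+2) mod 26.
For weather: w(22)→23·22+2≡14=o; e(4)→23·4+2≡16=q; a(0)→23·0+2≡2=c; t(19)→23·19+2≡23=x; h(7)→23·7+2≡7=h; e(4)→23·4+2≡16=q; r(17)→23·17+2≡3=d (all mod 26).

oqcxhqd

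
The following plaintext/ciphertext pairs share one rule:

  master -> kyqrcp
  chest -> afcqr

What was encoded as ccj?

eel

Compare letters: m→k is +24, a→y is +24, s→q is +24 — a constant shift. Each letter is shifted forward by 24 in the alphabet (a Caesar shift of +24).
Decoding ccj: c−24=e, c−24=e, j−24=l.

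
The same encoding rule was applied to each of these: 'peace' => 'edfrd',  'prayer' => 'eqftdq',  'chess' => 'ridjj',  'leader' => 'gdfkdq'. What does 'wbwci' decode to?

fifth

This is an affine cipher: with a=0,…,z=25, each position x becomes (19x+5) mod 26.
Decoding wbwci: w(22)→11·(22−5)≡5=f; b(1)→11·(1−5)≡8=i; w(22)→11·(22−5)≡5=f; c(2)→11·(2−5)≡19=t; i(8)→11·(8−5)≡7=h (all mod 26).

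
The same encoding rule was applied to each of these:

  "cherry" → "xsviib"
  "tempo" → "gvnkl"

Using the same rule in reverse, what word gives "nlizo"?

Each pair mirrors across the alphabet (c↔x, h↔s, e↔v): positions sum to 25. Each letter is replaced by its mirror in the alphabet: a↔z, b↔y, c↔x, and so on (the Atbash cipher).
Reversing it on nlizo: n↔m, l↔o, i↔r, z↔a, o↔l.

moral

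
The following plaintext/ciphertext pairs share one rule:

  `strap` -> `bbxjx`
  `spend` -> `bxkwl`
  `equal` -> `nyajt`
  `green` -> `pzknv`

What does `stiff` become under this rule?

Shifts by position in strap: pos 0: s→b (+9), pos 1: t→b (+8), pos 2: r→x (+6), pos 3: a→j (+9), pos 4: p→x (+8) — repeating every 3. It's a Vigenère-style cipher with numeric key [9,8,6]: position i shifts by key[i mod 3].
Applying it to stiff: s+9=b, t+8=b, i+6=o, f+9=o, f+8=n.

bboon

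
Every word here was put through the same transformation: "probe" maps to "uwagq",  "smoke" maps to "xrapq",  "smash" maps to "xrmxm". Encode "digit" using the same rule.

The shift depends on letter class: consonant p→u is +5, but vowel o→a is +12. The rule splits by letter class: vowels +12, consonants +5.
On digit: d(cons)+5=i, i(vowel)+12=u, g(cons)+5=l, i(vowel)+12=u, t(cons)+5=y.

iuluy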